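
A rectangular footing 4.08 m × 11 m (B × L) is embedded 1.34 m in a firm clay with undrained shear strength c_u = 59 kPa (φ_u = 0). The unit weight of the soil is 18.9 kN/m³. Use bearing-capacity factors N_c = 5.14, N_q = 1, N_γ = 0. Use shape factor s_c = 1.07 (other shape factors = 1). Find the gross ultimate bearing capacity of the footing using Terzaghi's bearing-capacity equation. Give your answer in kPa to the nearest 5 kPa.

q = γ·D_f = 18.9 × 1.34 = 25.326 kPa.
c·N_c·s_c = 59 × 5.14 × 1.07 = 324.49 kPa
q·N_q = 25.326 × 1 = 25.326 kPa
q_ult = 324.49 + 25.326 = 349.81 kPa.

q_ult ≈ 350 kPa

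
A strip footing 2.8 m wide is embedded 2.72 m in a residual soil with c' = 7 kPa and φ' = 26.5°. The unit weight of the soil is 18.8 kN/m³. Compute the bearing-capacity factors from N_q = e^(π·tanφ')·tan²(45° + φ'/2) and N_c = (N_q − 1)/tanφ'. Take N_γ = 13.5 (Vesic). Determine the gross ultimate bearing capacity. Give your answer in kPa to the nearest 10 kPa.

q_ult ≈ 1160 kPa

tan26.5° = 0.4986, so N_q = e^(π×0.4986)·tan²(58.25°) = 4.789 × 2.611 = 12.51.
N_c = (12.51 − 1)/tan26.5° = 23.08.
q = γ·D_f = 18.8 × 2.72 = 51.136 kPa.
c·N_c = 7 × 23.078 = 161.55 kPa
q·N_q = 51.136 × 12.506 = 639.52 kPa
0.5·γ·B·N_γ = 0.5 × 18.8 × 2.8 × 13.5 = 355.32 kPa
q_ult = 161.55 + 639.52 + 355.32 = 1156.4 kPa.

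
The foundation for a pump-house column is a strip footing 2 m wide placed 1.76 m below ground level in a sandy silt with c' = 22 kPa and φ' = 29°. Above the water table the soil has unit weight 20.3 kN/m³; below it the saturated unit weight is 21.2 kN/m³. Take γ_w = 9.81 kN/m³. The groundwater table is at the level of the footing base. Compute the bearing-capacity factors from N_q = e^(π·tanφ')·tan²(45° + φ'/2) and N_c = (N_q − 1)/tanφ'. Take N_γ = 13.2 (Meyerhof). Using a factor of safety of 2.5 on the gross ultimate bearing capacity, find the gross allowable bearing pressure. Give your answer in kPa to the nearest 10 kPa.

N_q = e^(π·tan29°)·tan²(59.5°) = 16.44; N_c = (N_q − 1)/tanφ' = 27.86.
Overburden at base level: q = 20.3 × 1.76 = 35.728 kPa.
Below the base the soil is submerged, so the ½γBN_γ term uses γ' = 21.2 − 9.81 = 11.39 kN/m³.
Cohesion term c·N_c = 22 × 27.86 = 612.93 kPa; surcharge term q·N_q = 35.728 × 16.443 = 587.49 kPa; self-weight term 0.5·γ·B·N_γ = 0.5 × 11.39 × 2 × 13.2 = 150.35 kPa.
q_ult = 612.93 + 587.49 + 150.35 = 1350.8 kPa.
q_all = 1350.8 / 2.5 = 540.31 kPa.

q_all ≈ 540 kPa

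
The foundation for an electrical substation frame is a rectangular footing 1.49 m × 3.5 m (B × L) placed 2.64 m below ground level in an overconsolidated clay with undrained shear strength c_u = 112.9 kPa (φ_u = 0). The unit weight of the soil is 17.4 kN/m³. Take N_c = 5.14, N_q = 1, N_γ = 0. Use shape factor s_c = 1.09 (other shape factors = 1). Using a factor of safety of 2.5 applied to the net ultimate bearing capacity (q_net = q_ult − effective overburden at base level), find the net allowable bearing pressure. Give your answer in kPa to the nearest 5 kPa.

q_all(net) ≈ 255 kPa

Effective surcharge at the founding depth q = γ·D_f = 17.4 × 2.64 = 45.936 kPa.
q_ult = c·N_c·s_c + q·N_q
     = 112.9 × 5.14 × 1.09 + 45.936 × 1
     = 632.53 + 45.936 = 678.47 kPa.
Net ultimate: q_net = 678.47 − 45.936 = 632.53 kPa.
q_all(net) = 632.53 / 2.5 = 253.01 kPa.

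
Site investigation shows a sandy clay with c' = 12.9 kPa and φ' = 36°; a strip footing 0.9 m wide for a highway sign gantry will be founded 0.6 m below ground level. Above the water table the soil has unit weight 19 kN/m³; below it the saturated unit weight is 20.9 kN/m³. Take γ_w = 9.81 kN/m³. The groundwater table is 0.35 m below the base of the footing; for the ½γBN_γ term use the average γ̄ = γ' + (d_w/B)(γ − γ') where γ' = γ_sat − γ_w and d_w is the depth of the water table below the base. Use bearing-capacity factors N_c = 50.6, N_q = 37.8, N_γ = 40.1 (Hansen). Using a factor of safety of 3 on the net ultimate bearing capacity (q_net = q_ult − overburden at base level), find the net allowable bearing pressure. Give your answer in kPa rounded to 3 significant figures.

q = γ·D_f = 19 × 0.6 = 11.4 kPa.
γ' = 11.09 kN/m³; averaging over the depth B below the base, γ̄ = γ' + (d_w/B)(γ − γ') = 14.166 kN/m³.
c·N_c = 12.9 × 50.6 = 652.74 kPa
q·N_q = 11.4 × 37.8 = 430.92 kPa
0.5·γ·B·N_γ = 0.5 × 14.166 × 0.9 × 40.1 = 255.63 kPa
q_ult = 652.74 + 430.92 + 255.63 = 1339.3 kPa.
q_net = 1339.3 − 11.4 = 1327.9 kPa.
q_all(net) = 1327.9 / 3 = 442.63 kPa.

q_all(net) ≈ 443 kPa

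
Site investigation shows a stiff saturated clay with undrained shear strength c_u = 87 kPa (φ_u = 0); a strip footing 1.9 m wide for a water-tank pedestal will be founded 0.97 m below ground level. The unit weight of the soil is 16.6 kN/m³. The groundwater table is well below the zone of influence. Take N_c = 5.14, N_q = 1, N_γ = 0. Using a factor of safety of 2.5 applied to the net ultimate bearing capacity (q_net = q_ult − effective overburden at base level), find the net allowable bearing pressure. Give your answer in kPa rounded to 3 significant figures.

Overburden at base level: q = 16.6 × 0.97 = 16.102 kPa.
Cohesion term c·N_c = 87 × 5.14 = 447.18 kPa; surcharge term q·N_q = 16.102 × 1 = 16.102 kPa.
q_ult = 447.18 + 16.102 = 463.28 kPa.
Net ultimate: q_net = 463.28 − 16.102 = 447.18 kPa.
q_all(net) = 447.18 / 2.5 = 178.87 kPa.

q_all(net) ≈ 179 kPa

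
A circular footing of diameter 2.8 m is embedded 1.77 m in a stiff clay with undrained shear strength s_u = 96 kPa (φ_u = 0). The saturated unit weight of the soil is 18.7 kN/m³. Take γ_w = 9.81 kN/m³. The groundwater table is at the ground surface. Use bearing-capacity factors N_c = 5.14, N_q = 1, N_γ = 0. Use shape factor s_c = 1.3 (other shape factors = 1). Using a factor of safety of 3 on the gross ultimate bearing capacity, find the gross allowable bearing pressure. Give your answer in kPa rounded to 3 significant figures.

q_all ≈ 219 kPa

With the water table at the surface the whole profile is submerged: γ' = 18.7 − 9.81 = 8.89 kN/m³, so q = γ'·D_f = 15.735 kPa.
q_ult = c·N_c·s_c + q·N_q
     = 96 × 5.14 × 1.3 + 15.735 × 1
     = 641.47 + 15.735 = 657.21 kPa.
q_all = 657.21 / 3 = 219.07 kPa.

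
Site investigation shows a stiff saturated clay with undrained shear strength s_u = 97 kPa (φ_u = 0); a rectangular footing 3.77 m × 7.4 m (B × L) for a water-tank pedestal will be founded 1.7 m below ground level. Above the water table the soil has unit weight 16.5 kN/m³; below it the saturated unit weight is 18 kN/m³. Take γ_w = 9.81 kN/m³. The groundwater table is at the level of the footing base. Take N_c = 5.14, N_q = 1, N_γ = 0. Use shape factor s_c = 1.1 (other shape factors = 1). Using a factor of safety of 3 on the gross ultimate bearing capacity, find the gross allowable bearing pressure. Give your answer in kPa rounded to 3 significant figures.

q_all ≈ 192 kPa

Overburden at base level: q = 16.5 × 1.7 = 28.05 kPa.
Cohesion term c·N_c·s_c = 97 × 5.14 × 1.1 = 548.44 kPa; surcharge term q·N_q = 28.05 × 1 = 28.05 kPa.
q_ult = 548.44 + 28.05 = 576.49 kPa.
q_all = 576.49 / 3 = 192.16 kPa.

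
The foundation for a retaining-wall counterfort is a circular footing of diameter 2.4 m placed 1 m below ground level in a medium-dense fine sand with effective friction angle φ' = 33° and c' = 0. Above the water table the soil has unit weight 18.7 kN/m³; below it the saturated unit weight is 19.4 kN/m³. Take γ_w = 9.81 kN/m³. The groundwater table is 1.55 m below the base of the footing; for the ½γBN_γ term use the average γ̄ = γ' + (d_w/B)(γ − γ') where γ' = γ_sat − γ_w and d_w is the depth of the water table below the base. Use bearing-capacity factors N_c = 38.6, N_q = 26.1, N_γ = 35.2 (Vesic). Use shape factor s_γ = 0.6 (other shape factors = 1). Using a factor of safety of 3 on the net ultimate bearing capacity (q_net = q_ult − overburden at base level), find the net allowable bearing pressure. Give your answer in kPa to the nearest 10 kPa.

Overburden at base level: q = 18.7 × 1 = 18.7 kPa.
The water table is 1.55 m below the base (< B = 2.4 m), so the ½γBN_γ term uses γ̄ = γ' + (d_w/B)(γ − γ') = 9.59 + (1.55/2.4)(18.7 − 9.59) = 15.474 kN/m³.
Surcharge term q·N_q = 18.7 × 26.1 = 488.07 kPa; self-weight term 0.5·γ·B·N_γ·s_γ = 0.5 × 15.474 × 2.4 × 35.2 × 0.6 = 392.16 kPa.
q_ult = 488.07 + 392.16 = 880.23 kPa.
q_net = 880.23 − 18.7 = 861.53 kPa.
q_all(net) = 861.53 / 3 = 287.18 kPa.

q_all(net) ≈ 290 kPa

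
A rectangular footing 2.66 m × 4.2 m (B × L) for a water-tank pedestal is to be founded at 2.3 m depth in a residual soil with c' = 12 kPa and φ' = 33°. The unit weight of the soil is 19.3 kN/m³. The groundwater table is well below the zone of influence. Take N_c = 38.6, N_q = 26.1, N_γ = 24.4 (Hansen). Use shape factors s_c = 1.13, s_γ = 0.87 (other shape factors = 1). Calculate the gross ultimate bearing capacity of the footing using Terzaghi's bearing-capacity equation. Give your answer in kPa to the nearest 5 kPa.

Overburden at base level: q = 19.3 × 2.3 = 44.39 kPa.
Cohesion term c·N_c·s_c = 12 × 38.6 × 1.13 = 523.42 kPa; surcharge term q·N_q = 44.39 × 26.1 = 1158.6 kPa; self-weight term 0.5·γ·B·N_γ·s_γ = 0.5 × 19.3 × 2.66 × 24.4 × 0.87 = 544.9 kPa.
q_ult = 523.42 + 1158.6 + 544.9 = 2226.9 kPa.

q_ult ≈ 2225 kPa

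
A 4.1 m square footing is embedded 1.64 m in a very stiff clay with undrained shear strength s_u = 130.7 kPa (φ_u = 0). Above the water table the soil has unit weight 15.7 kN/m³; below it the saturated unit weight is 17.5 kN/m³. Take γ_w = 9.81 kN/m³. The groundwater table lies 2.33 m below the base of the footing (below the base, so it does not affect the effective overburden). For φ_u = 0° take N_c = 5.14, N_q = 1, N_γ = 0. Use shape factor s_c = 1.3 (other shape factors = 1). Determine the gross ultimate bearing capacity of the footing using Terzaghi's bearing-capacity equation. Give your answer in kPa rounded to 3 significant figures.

q = γ·D_f = 15.7 × 1.64 = 25.748 kPa.
c·N_c·s_c = 130.7 × 5.14 × 1.3 = 873.34 kPa
q·N_q = 25.748 × 1 = 25.748 kPa
q_ult = 873.34 + 25.748 = 899.09 kPa.

q_ult ≈ 899 kPa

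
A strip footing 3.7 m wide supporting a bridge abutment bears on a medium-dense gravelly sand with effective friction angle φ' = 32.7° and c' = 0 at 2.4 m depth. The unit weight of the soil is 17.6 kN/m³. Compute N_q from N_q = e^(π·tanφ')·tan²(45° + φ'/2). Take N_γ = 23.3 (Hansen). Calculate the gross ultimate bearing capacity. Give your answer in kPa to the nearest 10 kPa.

tan32.7° = 0.642, so N_q = e^(π×0.642)·tan²(61.35°) = 7.515 × 3.35 = 25.18.
Effective surcharge at the founding depth q = γ·D_f = 17.6 × 2.4 = 42.24 kPa.
q_ult = q·N_q + 0.5·γ·B·N_γ
     = 42.24 × 25.175 + 0.5 × 17.6 × 3.7 × 23.3
     = 1063.4 + 758.65 = 1822 kPa.

q_ult ≈ 1820 kPa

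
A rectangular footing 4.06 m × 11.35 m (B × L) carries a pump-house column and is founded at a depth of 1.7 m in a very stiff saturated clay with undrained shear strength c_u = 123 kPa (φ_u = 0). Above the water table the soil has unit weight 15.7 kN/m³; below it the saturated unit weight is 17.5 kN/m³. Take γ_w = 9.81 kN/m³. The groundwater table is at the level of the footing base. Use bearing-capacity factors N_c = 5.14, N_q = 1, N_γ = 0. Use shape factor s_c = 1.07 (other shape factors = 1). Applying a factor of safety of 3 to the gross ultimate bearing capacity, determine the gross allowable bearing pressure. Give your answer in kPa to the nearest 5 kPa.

Effective surcharge at the founding depth q = γ·D_f = 15.7 × 1.7 = 26.69 kPa.
q_ult = c·N_c·s_c + q·N_q
     = 123 × 5.14 × 1.07 + 26.69 × 1
     = 676.48 + 26.69 = 703.17 kPa.
q_all = q_ult / FS = 703.17 / 3 = 234.39 kPa.

q_all ≈ 235 kPa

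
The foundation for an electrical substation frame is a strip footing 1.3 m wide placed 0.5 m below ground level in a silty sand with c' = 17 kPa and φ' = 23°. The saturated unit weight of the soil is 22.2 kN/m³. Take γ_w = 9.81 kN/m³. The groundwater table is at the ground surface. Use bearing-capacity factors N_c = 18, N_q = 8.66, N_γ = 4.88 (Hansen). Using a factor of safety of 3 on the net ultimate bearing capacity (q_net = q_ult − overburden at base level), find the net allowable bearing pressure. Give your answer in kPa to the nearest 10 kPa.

With the water table at the surface the whole profile is submerged: γ' = 22.2 − 9.81 = 12.39 kN/m³, so q = γ'·D_f = 6.195 kPa; the same γ' applies in the ½γBN_γ term.
q_ult = c·N_c + q·N_q + 0.5·γ·B·N_γ
     = 17 × 18 + 6.195 × 8.66 + 0.5 × 12.39 × 1.3 × 4.88
     = 306 + 53.649 + 39.301 = 398.95 kPa.
q_net = 398.95 − 6.195 = 392.75 kPa.
q_all(net) = 392.75 / 3 = 130.92 kPa.

q_all(net) ≈ 130 kPa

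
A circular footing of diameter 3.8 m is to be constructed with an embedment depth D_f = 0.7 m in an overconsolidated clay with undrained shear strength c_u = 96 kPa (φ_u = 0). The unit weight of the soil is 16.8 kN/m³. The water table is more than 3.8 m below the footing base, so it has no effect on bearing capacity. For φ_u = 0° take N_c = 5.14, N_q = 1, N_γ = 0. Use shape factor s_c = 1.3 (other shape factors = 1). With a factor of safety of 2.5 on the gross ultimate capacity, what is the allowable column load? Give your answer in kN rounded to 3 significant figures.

Effective surcharge at the founding depth q = γ·D_f = 16.8 × 0.7 = 11.76 kPa.
q_ult = c·N_c·s_c + q·N_q
     = 96 × 5.14 × 1.3 + 11.76 × 1
     = 641.47 + 11.76 = 653.23 kPa.
Gross allowable pressure q_all = 653.23 / 2.5 = 261.29 kPa.
Footing area = 11.3411 m², so allowable column load = 261.29 × 11.3411 = 2963.3 kN.

P_all ≈ 2960 kN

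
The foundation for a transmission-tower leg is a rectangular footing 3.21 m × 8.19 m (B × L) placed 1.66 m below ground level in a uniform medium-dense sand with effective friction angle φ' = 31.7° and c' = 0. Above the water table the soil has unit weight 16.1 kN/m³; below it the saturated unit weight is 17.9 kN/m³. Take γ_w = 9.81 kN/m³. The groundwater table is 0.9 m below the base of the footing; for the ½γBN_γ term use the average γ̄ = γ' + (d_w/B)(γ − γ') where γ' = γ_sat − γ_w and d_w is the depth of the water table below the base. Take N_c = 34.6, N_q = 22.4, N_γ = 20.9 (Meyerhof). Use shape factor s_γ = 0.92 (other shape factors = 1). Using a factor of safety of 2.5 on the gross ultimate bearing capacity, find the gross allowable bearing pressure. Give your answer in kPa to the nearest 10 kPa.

q_all ≈ 370 kPa

Overburden at base level: q = 16.1 × 1.66 = 26.726 kPa.
The water table is 0.9 m below the base (< B = 3.21 m), so the ½γBN_γ term uses γ̄ = γ' + (d_w/B)(γ − γ') = 8.09 + (0.9/3.21)(16.1 − 8.09) = 10.336 kN/m³.
Surcharge term q·N_q = 26.726 × 22.4 = 598.66 kPa; self-weight term 0.5·γ·B·N_γ·s_γ = 0.5 × 10.336 × 3.21 × 20.9 × 0.92 = 318.97 kPa.
q_ult = 598.66 + 318.97 = 917.63 kPa.
q_all = 917.63 / 2.5 = 367.05 kPa.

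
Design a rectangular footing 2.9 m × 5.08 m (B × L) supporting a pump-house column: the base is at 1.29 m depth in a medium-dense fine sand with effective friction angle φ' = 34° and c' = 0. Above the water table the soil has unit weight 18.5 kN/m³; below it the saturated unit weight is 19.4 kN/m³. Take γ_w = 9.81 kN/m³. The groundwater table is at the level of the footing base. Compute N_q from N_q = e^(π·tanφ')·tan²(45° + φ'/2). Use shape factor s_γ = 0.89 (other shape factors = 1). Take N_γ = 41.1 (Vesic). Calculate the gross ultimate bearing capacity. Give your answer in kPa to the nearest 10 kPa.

tan34° = 0.6745, so N_q = e^(π×0.6745)·tan²(62°) = 8.323 × 3.537 = 29.44.
Overburden at base level: q = 18.5 × 1.29 = 23.865 kPa.
Below the base the soil is submerged, so the ½γBN_γ term uses γ' = 19.4 − 9.81 = 9.59 kN/m³.
Surcharge term q·N_q = 23.865 × 29.44 = 702.58 kPa; self-weight term 0.5·γ·B·N_γ·s_γ = 0.5 × 9.59 × 2.9 × 41.1 × 0.89 = 508.65 kPa.
q_ult = 702.58 + 508.65 = 1211.2 kPa.

q_ult ≈ 1210 kPa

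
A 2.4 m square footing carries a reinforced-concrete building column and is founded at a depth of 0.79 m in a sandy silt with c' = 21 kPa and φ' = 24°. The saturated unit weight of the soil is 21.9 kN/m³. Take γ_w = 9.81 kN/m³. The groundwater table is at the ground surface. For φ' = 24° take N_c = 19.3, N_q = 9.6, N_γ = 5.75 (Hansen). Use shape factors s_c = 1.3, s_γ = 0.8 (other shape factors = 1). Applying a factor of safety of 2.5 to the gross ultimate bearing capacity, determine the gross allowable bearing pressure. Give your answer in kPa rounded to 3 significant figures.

γ' = 21.9 − 9.81 = 12.09 kN/m³ (submerged throughout). q = 12.09 × 0.79 = 9.5511 kPa; the same γ' applies in the ½γBN_γ term.
c·N_c·s_c = 21 × 19.3 × 1.3 = 526.89 kPa
q·N_q = 9.5511 × 9.6 = 91.691 kPa
0.5·γ·B·N_γ·s_γ = 0.5 × 12.09 × 2.4 × 5.75 × 0.8 = 66.737 kPa
q_ult = 526.89 + 91.691 + 66.737 = 685.32 kPa.
q_all = q_ult / FS = 685.32 / 2.5 = 274.13 kPa.

q_all ≈ 274 kPa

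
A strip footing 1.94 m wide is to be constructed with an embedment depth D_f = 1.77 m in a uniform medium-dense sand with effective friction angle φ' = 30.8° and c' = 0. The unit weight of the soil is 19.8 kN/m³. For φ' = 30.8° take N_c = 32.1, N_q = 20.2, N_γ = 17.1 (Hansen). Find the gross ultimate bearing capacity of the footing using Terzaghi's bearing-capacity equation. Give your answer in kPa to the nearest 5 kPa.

Effective surcharge at the founding depth q = γ·D_f = 19.8 × 1.77 = 35.046 kPa.
q_ult = q·N_q + 0.5·γ·B·N_γ
     = 35.046 × 20.2 + 0.5 × 19.8 × 1.94 × 17.1
     = 707.93 + 328.42 = 1036.4 kPa.

q_ult ≈ 1035 kPa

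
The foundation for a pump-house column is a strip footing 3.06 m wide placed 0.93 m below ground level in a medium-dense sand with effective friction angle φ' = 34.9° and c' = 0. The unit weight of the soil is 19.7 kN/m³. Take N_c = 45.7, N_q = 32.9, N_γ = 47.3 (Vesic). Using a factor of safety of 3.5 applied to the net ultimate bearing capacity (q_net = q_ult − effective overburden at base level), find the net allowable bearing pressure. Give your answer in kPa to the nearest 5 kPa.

q = γ·D_f = 19.7 × 0.93 = 18.321 kPa.
q·N_q = 18.321 × 32.9 = 602.76 kPa
0.5·γ·B·N_γ = 0.5 × 19.7 × 3.06 × 47.3 = 1425.7 kPa
q_ult = 602.76 + 1425.7 = 2028.4 kPa.
Net ultimate: q_net = 2028.4 − 18.321 = 2010.1 kPa.
q_all(net) = 2010.1 / 3.5 = 574.32 kPa.

q_all(net) ≈ 575 kPa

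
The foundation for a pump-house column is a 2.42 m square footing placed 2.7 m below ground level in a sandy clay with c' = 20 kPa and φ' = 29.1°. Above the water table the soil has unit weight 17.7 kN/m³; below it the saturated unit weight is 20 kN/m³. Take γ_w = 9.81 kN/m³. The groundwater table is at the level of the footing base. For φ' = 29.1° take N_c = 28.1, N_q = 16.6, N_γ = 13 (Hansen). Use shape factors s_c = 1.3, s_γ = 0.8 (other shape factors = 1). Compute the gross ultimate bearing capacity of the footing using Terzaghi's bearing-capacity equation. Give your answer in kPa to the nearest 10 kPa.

q = γ·D_f = 17.7 × 2.7 = 47.79 kPa.
For the ½γBN_γ term take γ' = 20 − 9.81 = 10.19 kN/m³ (soil below base is submerged).
c·N_c·s_c = 20 × 28.1 × 1.3 = 730.6 kPa
q·N_q = 47.79 × 16.6 = 793.31 kPa
0.5·γ·B·N_γ·s_γ = 0.5 × 10.19 × 2.42 × 13 × 0.8 = 128.23 kPa
q_ult = 730.6 + 793.31 + 128.23 = 1652.1 kPa.

q_ult ≈ 1650 kPa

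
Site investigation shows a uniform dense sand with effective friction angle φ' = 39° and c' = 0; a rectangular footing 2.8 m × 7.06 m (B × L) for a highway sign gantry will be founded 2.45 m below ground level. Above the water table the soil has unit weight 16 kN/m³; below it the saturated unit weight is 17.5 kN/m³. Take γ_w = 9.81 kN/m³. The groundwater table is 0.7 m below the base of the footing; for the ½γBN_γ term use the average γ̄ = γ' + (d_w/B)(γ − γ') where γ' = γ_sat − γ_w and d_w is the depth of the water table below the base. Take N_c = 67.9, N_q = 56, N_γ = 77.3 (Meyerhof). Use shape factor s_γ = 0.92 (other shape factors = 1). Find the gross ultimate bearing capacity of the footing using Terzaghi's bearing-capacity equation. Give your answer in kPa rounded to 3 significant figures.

q_ult ≈ 3170 kPa

Overburden at base level: q = 16 × 2.45 = 39.2 kPa.
The water table is 0.7 m below the base (< B = 2.8 m), so the ½γBN_γ term uses γ̄ = γ' + (d_w/B)(γ − γ') = 7.69 + (0.7/2.8)(16 − 7.69) = 9.7675 kN/m³.
Surcharge term q·N_q = 39.2 × 56 = 2195.2 kPa; self-weight term 0.5·γ·B·N_γ·s_γ = 0.5 × 9.7675 × 2.8 × 77.3 × 0.92 = 972.48 kPa.
q_ult = 2195.2 + 972.48 = 3167.7 kPa.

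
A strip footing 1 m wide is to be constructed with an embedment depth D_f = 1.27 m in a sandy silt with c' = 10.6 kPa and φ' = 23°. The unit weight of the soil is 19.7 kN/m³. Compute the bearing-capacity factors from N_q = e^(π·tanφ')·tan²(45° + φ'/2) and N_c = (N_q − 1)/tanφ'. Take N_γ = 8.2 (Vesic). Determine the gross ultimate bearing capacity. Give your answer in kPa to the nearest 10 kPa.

q_ult ≈ 490 kPa

tan23° = 0.4245, so N_q = e^(π×0.4245)·tan²(56.5°) = 3.794 × 2.283 = 8.66.
N_c = (8.66 − 1)/tan23° = 18.05.
Overburden at base level: q = 19.7 × 1.27 = 25.019 kPa.
Cohesion term c·N_c = 10.6 × 18.049 = 191.32 kPa; surcharge term q·N_q = 25.019 × 8.6612 = 216.69 kPa; self-weight term 0.5·γ·B·N_γ = 0.5 × 19.7 × 1 × 8.2 = 80.77 kPa.
q_ult = 191.32 + 216.69 + 80.77 = 488.78 kPa.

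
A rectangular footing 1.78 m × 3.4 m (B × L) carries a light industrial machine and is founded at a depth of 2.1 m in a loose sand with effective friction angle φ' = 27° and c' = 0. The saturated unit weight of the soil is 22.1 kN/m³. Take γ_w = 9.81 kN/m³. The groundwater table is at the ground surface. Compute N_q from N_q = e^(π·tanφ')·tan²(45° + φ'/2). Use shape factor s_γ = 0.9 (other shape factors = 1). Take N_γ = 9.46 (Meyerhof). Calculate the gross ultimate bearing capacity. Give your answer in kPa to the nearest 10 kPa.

tan27° = 0.5095, so N_q = e^(π×0.5095)·tan²(58.5°) = 4.957 × 2.663 = 13.2.
Water table at ground surface, so effective unit weight γ' = 22.1 − 9.81 = 12.29 kN/m³ is used throughout; overburden q = 12.29 × 2.1 = 25.809 kPa; the same γ' applies in the ½γBN_γ term.
Surcharge term q·N_q = 25.809 × 13.199 = 340.66 kPa; self-weight term 0.5·γ·B·N_γ·s_γ = 0.5 × 12.29 × 1.78 × 9.46 × 0.9 = 93.127 kPa.
q_ult = 340.66 + 93.127 = 433.78 kPa.

q_ult ≈ 430 kPa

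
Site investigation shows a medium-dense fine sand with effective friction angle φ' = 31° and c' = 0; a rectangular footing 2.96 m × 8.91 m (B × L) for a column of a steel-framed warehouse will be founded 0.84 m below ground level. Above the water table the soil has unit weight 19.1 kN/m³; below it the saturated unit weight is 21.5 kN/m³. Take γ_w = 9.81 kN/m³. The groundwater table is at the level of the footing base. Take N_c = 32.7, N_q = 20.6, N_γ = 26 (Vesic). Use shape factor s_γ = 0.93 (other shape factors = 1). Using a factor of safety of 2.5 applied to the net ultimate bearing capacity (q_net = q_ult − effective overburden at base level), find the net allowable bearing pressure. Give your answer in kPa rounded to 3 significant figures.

q_all(net) ≈ 293 kPa

q = γ·D_f = 19.1 × 0.84 = 16.044 kPa.
For the ½γBN_γ term take γ' = 21.5 − 9.81 = 11.69 kN/m³ (soil below base is submerged).
q·N_q = 16.044 × 20.6 = 330.51 kPa
0.5·γ·B·N_γ·s_γ = 0.5 × 11.69 × 2.96 × 26 × 0.93 = 418.34 kPa
q_ult = 330.51 + 418.34 = 748.85 kPa.
Net ultimate: q_net = 748.85 − 16.044 = 732.81 kPa.
q_all(net) = 732.81 / 2.5 = 293.12 kPa.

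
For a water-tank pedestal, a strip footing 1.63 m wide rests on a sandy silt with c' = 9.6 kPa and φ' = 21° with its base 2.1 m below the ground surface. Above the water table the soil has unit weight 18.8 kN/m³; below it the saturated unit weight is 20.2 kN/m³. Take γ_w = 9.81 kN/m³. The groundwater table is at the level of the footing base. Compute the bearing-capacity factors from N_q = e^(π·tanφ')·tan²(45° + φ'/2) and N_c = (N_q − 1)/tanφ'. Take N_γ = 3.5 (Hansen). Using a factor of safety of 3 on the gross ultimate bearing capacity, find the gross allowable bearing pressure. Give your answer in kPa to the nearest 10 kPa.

q_all ≈ 150 kPa

N_q = e^(π·tan21°)·tan²(55.5°) = 7.07; N_c = (N_q − 1)/tanφ' = 15.81.
q = γ·D_f = 18.8 × 2.1 = 39.48 kPa.
For the ½γBN_γ term take γ' = 20.2 − 9.81 = 10.39 kN/m³ (soil below base is submerged).
c·N_c = 9.6 × 15.815 = 151.82 kPa
q·N_q = 39.48 × 7.0708 = 279.15 kPa
0.5·γ·B·N_γ = 0.5 × 10.39 × 1.63 × 3.5 = 29.637 kPa
q_ult = 151.82 + 279.15 + 29.637 = 460.61 kPa.
q_all = 460.61 / 3 = 153.54 kPa.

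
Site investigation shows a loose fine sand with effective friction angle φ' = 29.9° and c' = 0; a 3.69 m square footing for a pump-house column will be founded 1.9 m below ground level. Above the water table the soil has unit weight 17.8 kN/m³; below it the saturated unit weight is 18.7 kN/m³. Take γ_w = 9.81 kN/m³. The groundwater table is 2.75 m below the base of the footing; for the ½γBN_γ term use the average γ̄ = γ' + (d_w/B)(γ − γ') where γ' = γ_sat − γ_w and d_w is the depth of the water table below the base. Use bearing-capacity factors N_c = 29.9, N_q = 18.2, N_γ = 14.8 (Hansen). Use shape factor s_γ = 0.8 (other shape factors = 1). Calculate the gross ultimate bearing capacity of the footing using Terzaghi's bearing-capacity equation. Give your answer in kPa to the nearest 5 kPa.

q_ult ≈ 955 kPa

Effective surcharge at the founding depth q = γ·D_f = 17.8 × 1.9 = 33.82 kPa.
With d_w = 2.75 m < B, γ̄ = 8.89 + (2.75/3.69) × (17.8 − 8.89) = 15.53 kN/m³.
q_ult = q·N_q + 0.5·γ·B·N_γ·s_γ
     = 33.82 × 18.2 + 0.5 × 15.53 × 3.69 × 14.8 × 0.8
     = 615.52 + 339.26 = 954.78 kPa.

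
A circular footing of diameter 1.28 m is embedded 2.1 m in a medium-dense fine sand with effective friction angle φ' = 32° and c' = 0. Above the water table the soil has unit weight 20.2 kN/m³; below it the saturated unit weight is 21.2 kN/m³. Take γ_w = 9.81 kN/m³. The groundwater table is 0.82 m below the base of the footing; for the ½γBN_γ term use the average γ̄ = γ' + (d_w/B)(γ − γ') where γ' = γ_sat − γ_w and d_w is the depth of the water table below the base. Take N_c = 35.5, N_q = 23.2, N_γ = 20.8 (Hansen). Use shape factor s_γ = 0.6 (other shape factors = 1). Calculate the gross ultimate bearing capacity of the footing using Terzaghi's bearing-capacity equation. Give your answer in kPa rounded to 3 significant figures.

q_ult ≈ 1120 kPa

Effective surcharge at the founding depth q = γ·D_f = 20.2 × 2.1 = 42.42 kPa.
With d_w = 0.82 m < B, γ̄ = 11.39 + (0.82/1.28) × (20.2 − 11.39) = 17.034 kN/m³.
q_ult = q·N_q + 0.5·γ·B·N_γ·s_γ
     = 42.42 × 23.2 + 0.5 × 17.034 × 1.28 × 20.8 × 0.6
     = 984.14 + 136.05 = 1120.2 kPa.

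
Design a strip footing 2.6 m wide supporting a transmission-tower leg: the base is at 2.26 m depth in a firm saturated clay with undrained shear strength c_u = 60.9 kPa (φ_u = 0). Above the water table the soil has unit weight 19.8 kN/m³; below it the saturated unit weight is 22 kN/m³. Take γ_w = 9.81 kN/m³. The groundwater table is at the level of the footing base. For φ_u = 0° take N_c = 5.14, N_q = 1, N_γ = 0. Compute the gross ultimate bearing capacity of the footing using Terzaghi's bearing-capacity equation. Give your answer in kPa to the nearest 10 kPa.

q = γ·D_f = 19.8 × 2.26 = 44.748 kPa.
c·N_c = 60.9 × 5.14 = 313.03 kPa
q·N_q = 44.748 × 1 = 44.748 kPa
q_ult = 313.03 + 44.748 = 357.77 kPa.

q_ult ≈ 360 kPa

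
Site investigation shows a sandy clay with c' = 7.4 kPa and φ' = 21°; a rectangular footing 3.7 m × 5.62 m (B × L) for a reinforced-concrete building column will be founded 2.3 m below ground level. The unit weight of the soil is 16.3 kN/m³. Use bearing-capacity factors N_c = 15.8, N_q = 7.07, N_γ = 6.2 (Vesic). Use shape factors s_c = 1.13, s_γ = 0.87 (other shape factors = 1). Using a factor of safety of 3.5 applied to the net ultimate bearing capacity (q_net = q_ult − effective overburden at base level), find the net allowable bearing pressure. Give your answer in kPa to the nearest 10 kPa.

q_all(net) ≈ 150 kPa

Effective surcharge at the founding depth q = γ·D_f = 16.3 × 2.3 = 37.49 kPa.
q_ult = c·N_c·s_c + q·N_q + 0.5·γ·B·N_γ·s_γ
     = 7.4 × 15.8 × 1.13 + 37.49 × 7.07 + 0.5 × 16.3 × 3.7 × 6.2 × 0.87
     = 132.12 + 265.05 + 162.66 = 559.83 kPa.
Net ultimate: q_net = 559.83 − 37.49 = 522.34 kPa.
q_all(net) = 522.34 / 3.5 = 149.24 kPa.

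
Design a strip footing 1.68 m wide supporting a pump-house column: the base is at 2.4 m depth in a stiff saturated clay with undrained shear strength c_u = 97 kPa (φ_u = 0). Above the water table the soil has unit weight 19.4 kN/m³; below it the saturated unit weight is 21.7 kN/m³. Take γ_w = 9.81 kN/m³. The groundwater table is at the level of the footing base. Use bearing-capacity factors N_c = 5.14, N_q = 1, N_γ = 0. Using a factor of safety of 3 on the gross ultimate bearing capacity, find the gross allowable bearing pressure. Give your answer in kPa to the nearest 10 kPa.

q_all ≈ 180 kPa

q = γ·D_f = 19.4 × 2.4 = 46.56 kPa.
c·N_c = 97 × 5.14 = 498.58 kPa
q·N_q = 46.56 × 1 = 46.56 kPa
q_ult = 498.58 + 46.56 = 545.14 kPa.
q_all = 545.14 / 3 = 181.71 kPa.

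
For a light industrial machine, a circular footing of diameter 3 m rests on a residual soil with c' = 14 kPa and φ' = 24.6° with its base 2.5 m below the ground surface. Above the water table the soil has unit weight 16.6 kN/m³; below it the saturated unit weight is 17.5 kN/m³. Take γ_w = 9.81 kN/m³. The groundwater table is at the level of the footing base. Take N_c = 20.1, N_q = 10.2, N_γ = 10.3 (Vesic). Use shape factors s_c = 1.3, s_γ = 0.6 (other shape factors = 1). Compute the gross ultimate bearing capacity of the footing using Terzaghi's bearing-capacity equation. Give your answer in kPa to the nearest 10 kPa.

q = γ·D_f = 16.6 × 2.5 = 41.5 kPa.
For the ½γBN_γ term take γ' = 17.5 − 9.81 = 7.69 kN/m³ (soil below base is submerged).
c·N_c·s_c = 14 × 20.1 × 1.3 = 365.82 kPa
q·N_q = 41.5 × 10.2 = 423.3 kPa
0.5·γ·B·N_γ·s_γ = 0.5 × 7.69 × 3 × 10.3 × 0.6 = 71.286 kPa
q_ult = 365.82 + 423.3 + 71.286 = 860.41 kPa.

q_ult ≈ 860 kPa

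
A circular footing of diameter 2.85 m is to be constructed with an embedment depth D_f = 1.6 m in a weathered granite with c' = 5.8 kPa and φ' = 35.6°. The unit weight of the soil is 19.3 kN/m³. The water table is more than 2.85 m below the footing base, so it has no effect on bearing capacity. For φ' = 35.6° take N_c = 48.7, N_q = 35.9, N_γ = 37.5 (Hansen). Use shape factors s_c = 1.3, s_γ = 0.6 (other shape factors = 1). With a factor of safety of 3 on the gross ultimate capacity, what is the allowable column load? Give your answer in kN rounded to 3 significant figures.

Overburden at base level: q = 19.3 × 1.6 = 30.88 kPa.
Cohesion term c·N_c·s_c = 5.8 × 48.7 × 1.3 = 367.2 kPa; surcharge term q·N_q = 30.88 × 35.9 = 1108.6 kPa; self-weight term 0.5·γ·B·N_γ·s_γ = 0.5 × 19.3 × 2.85 × 37.5 × 0.6 = 618.81 kPa.
q_ult = 367.2 + 1108.6 + 618.81 = 2094.6 kPa.
Gross allowable pressure q_all = 2094.6 / 3 = 698.2 kPa.
Footing area = 6.3794 m², so allowable column load = 698.2 × 6.3794 = 4454.1 kN.

P_all ≈ 4450 kN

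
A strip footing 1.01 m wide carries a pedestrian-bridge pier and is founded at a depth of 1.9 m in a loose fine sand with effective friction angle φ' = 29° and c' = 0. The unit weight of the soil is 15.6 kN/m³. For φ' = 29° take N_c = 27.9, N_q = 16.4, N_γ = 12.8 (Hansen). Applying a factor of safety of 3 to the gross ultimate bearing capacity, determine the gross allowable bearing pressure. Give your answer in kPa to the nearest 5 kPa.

Overburden at base level: q = 15.6 × 1.9 = 29.64 kPa.
Surcharge term q·N_q = 29.64 × 16.4 = 486.1 kPa; self-weight term 0.5·γ·B·N_γ = 0.5 × 15.6 × 1.01 × 12.8 = 100.84 kPa.
q_ult = 486.1 + 100.84 = 586.93 kPa.
q_all = q_ult / FS = 586.93 / 3 = 195.64 kPa.

q_all ≈ 195 kPa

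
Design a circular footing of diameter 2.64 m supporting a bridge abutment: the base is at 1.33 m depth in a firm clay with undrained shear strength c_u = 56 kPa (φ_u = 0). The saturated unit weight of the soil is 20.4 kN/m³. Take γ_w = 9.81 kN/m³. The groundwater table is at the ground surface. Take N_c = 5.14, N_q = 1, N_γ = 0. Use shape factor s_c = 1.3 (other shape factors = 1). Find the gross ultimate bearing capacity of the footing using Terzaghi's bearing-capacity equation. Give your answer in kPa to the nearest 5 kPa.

With the water table at the surface the whole profile is submerged: γ' = 20.4 − 9.81 = 10.59 kN/m³, so q = γ'·D_f = 14.085 kPa.
q_ult = c·N_c·s_c + q·N_q
     = 56 × 5.14 × 1.3 + 14.085 × 1
     = 374.19 + 14.085 = 388.28 kPa.

q_ult ≈ 390 kPa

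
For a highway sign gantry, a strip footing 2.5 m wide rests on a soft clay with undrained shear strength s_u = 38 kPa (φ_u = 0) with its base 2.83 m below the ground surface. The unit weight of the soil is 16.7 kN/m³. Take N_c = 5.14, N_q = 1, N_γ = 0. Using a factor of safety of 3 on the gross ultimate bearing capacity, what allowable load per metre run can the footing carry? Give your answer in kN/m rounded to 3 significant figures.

≈ 202 kN/m

Overburden at base level: q = 16.7 × 2.83 = 47.261 kPa.
Cohesion term c·N_c = 38 × 5.14 = 195.32 kPa; surcharge term q·N_q = 47.261 × 1 = 47.261 kPa.
q_ult = 195.32 + 47.261 = 242.58 kPa.
Gross allowable pressure q_all = 242.58 / 3 = 80.86 kPa.
Allowable wall load = q_all × B = 80.86 × 2.5 = 202.15 kN per metre run.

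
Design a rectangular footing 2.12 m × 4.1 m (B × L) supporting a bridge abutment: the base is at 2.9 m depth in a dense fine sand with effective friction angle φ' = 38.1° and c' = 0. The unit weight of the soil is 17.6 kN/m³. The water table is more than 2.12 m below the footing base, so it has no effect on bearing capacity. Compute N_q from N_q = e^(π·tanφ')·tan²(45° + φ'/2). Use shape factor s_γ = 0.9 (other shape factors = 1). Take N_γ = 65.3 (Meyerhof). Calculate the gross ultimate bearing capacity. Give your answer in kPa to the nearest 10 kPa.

q_ult ≈ 3630 kPa

tan38.1° = 0.7841, so N_q = e^(π×0.7841)·tan²(64.05°) = 11.744 × 4.222 = 49.59.
Effective surcharge at the founding depth q = γ·D_f = 17.6 × 2.9 = 51.04 kPa.
q_ult = q·N_q + 0.5·γ·B·N_γ·s_γ
     = 51.04 × 49.587 + 0.5 × 17.6 × 2.12 × 65.3 × 0.9
     = 2530.9 + 1096.4 = 3627.3 kPa.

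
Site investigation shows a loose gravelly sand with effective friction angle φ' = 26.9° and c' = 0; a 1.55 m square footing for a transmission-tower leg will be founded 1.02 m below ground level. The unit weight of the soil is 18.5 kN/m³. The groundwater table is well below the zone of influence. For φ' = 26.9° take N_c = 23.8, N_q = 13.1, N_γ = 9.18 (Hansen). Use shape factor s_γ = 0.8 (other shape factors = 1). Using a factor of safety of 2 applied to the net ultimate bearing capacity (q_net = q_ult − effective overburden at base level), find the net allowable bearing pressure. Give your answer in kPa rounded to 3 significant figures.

Effective surcharge at the founding depth q = γ·D_f = 18.5 × 1.02 = 18.87 kPa.
q_ult = q·N_q + 0.5·γ·B·N_γ·s_γ
     = 18.87 × 13.1 + 0.5 × 18.5 × 1.55 × 9.18 × 0.8
     = 247.2 + 105.29 = 352.49 kPa.
Net ultimate: q_net = 352.49 − 18.87 = 333.62 kPa.
q_all(net) = 333.62 / 2 = 166.81 kPa.

q_all(net) ≈ 167 kPa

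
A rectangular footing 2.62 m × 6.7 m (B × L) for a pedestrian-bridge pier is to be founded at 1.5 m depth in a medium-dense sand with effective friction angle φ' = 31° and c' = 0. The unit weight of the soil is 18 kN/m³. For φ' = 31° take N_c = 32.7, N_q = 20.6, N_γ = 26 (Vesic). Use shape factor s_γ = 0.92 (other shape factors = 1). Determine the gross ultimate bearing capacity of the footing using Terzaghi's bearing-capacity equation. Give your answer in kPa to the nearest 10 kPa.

Effective surcharge at the founding depth q = γ·D_f = 18 × 1.5 = 27 kPa.
q_ult = q·N_q + 0.5·γ·B·N_γ·s_γ
     = 27 × 20.6 + 0.5 × 18 × 2.62 × 26 × 0.92
     = 556.2 + 564.03 = 1120.2 kPa.

q_ult ≈ 1120 kPa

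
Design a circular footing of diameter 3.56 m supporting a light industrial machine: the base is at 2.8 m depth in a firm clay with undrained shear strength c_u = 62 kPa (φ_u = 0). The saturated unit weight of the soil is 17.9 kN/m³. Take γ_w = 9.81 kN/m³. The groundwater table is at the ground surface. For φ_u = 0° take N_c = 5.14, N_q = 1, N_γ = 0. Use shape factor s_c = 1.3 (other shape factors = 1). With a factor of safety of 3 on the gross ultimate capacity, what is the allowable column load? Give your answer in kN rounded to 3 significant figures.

Water table at ground surface, so effective unit weight γ' = 17.9 − 9.81 = 8.09 kN/m³ is used throughout; overburden q = 8.09 × 2.8 = 22.652 kPa.
Cohesion term c·N_c·s_c = 62 × 5.14 × 1.3 = 414.28 kPa; surcharge term q·N_q = 22.652 × 1 = 22.652 kPa.
q_ult = 414.28 + 22.652 = 436.94 kPa.
Gross allowable pressure q_all = 436.94 / 3 = 145.65 kPa.
Footing area = 9.9538 m², so allowable column load = 145.65 × 9.9538 = 1449.7 kN.

P_all ≈ 1450 kN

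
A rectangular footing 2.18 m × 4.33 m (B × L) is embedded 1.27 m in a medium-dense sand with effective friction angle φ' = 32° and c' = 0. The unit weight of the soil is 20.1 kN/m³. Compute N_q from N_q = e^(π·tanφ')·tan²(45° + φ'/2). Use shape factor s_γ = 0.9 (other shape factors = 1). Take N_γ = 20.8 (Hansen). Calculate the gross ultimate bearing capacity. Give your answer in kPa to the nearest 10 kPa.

tan32° = 0.6249, so N_q = e^(π×0.6249)·tan²(61°) = 7.121 × 3.255 = 23.18.
Overburden at base level: q = 20.1 × 1.27 = 25.527 kPa.
Surcharge term q·N_q = 25.527 × 23.177 = 591.63 kPa; self-weight term 0.5·γ·B·N_γ·s_γ = 0.5 × 20.1 × 2.18 × 20.8 × 0.9 = 410.14 kPa.
q_ult = 591.63 + 410.14 = 1001.8 kPa.

q_ult ≈ 1000 kPa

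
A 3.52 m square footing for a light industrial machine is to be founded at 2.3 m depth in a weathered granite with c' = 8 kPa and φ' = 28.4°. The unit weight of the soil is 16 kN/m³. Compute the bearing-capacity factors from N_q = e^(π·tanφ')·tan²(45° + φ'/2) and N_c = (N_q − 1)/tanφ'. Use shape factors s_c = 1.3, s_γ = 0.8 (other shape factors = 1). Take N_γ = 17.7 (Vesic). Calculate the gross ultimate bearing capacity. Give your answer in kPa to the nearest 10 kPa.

tan28.4° = 0.5407, so N_q = e^(π×0.5407)·tan²(59.2°) = 5.467 × 2.814 = 15.38.
N_c = (15.38 − 1)/tan28.4° = 26.6.
Effective surcharge at the founding depth q = γ·D_f = 16 × 2.3 = 36.8 kPa.
q_ult = c·N_c·s_c + q·N_q + 0.5·γ·B·N_γ·s_γ
     = 8 × 26.601 × 1.3 + 36.8 × 15.383 + 0.5 × 16 × 3.52 × 17.7 × 0.8
     = 276.65 + 566.1 + 398.75 = 1241.5 kPa.

q_ult ≈ 1240 kPa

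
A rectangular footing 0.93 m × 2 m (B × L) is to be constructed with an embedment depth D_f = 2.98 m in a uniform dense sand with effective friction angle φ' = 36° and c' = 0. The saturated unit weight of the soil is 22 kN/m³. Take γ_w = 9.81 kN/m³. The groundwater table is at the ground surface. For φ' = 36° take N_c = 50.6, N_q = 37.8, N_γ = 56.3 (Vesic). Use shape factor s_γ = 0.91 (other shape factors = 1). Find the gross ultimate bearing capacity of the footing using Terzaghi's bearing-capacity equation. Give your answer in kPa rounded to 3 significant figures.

With the water table at the surface the whole profile is submerged: γ' = 22 − 9.81 = 12.19 kN/m³, so q = γ'·D_f = 36.326 kPa; the same γ' applies in the ½γBN_γ term.
q_ult = q·N_q + 0.5·γ·B·N_γ·s_γ
     = 36.326 × 37.8 + 0.5 × 12.19 × 0.93 × 56.3 × 0.91
     = 1373.1 + 290.41 = 1663.5 kPa.

q_ult ≈ 1660 kPa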